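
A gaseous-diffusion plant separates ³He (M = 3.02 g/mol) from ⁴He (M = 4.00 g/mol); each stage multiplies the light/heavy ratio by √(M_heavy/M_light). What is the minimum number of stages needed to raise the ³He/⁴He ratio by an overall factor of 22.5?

23

Single-stage factor α = √(4.00/3.02), so ln α = ½ ln(1.32450) = 0.1405.
Need α^N ≥ 22.5 ⇒ N ≥ ln(22.5) / ln α = 3.114 / 0.1405 = 22.16.
So at least 23 stages are needed.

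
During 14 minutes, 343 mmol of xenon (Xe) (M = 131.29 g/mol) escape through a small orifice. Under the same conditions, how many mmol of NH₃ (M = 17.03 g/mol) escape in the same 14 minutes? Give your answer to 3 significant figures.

Since effusion rate ∝ 1/√M, rate_NH₃/rate_Xe = √(M_Xe/M_NH₃) = √(131.29/17.03) = √7.709 = 2.777.
So the amount for NH₃ is 343 × 2.777 = 952 mmol.

952 mmol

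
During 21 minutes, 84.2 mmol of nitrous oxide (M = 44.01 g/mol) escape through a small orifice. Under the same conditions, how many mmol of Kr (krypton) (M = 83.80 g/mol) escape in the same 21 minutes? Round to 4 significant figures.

By Graham's law, rate_Kr/rate_N₂O = √(M_N₂O/M_Kr) = √(44.01/83.80) = √0.5252 = 0.7247.
So the amount for Kr is 84.2 × 0.7247 = 61.02 mmol.

61.02 mmol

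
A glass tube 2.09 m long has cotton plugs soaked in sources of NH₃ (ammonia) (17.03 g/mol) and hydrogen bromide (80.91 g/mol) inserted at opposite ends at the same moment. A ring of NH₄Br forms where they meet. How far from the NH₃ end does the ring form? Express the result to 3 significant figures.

1.43 m

The fronts meet when d_NH₃ + d_HBr = L with d_NH₃/d_HBr = √(M_HBr/M_NH₃) (Graham's law). Here √(M_HBr/M_NH₃) = √(80.91/17.03) = 2.180.
With d_NH₃ + d_HBr = 2.09 m, d_HBr = 2.09/(1 + 2.180) = 0.6573 m.
d_NH₃ = 2.09 − 0.6573 = 1.43 m.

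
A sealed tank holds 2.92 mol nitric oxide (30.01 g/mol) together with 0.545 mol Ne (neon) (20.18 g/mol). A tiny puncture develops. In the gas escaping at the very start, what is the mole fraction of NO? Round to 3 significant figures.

The effusion rate of species i is ∝ p_i/√M_i ∝ n_i/√M_i.
x_NO(eff) = (n_NO/√M_NO) / (n_NO/√M_NO + n_Ne/√M_Ne)
= (2.92/√30.01) / (2.92/√30.01 + 0.545/√20.18) = 0.5330/(0.5330 + 0.1213) = 0.815.

0.815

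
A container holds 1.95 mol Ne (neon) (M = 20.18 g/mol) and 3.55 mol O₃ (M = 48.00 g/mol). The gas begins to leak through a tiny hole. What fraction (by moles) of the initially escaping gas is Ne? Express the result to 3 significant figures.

The effusion rate of species i is ∝ p_i/√M_i ∝ n_i/√M_i.
Mole fraction of Ne in the effusate = (n_Ne/√M_Ne) / (n_Ne/√M_Ne + n_O₃/√M_O₃)
= (1.95/√20.18) / (1.95/√20.18 + 3.55/√48.00) = 0.4341/(0.4341 + 0.5124) = 0.459.

0.459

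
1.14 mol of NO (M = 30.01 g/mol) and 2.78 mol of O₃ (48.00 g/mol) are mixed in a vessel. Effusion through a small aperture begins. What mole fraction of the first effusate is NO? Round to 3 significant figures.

Rate_i ∝ x_i/√M_i (Graham's law weighted by mole fraction), so the effusate composition follows n_i/√M_i.
So x_NO in the escaping gas = (n_NO/√M_NO) / Σ(n_i/√M_i)
= (1.14/√30.01) / (1.14/√30.01 + 2.78/√48.00) = 0.2081/(0.2081 + 0.4013) = 0.342.

0.342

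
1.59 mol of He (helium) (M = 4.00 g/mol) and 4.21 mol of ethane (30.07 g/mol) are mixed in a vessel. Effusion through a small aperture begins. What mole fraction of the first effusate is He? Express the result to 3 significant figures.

0.509

The effusion rate of species i is ∝ p_i/√M_i ∝ n_i/√M_i.
So x_He in the escaping gas = (n_He/√M_He) / Σ(n_i/√M_i)
= (1.59/√4.00) / (1.59/√4.00 + 4.21/√30.07) = 0.7950/(0.7950 + 0.7677) = 0.509.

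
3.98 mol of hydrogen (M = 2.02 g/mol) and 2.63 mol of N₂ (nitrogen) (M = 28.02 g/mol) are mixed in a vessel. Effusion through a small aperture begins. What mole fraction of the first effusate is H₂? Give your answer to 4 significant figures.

0.8493

The effusion rate of species i is ∝ p_i/√M_i ∝ n_i/√M_i.
x_H₂(eff) = (n_H₂/√M_H₂) / (n_H₂/√M_H₂ + n_N₂/√M_N₂)
= (3.98/√2.02) / (3.98/√2.02 + 2.63/√28.02) = 2.800/(2.800 + 0.4968) = 0.8493.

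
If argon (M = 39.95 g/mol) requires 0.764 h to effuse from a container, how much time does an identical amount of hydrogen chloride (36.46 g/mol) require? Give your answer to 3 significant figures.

Graham's law gives t_HCl/t_Ar = √(M_HCl/M_Ar) = √(36.46/39.95) = √0.9126 = 0.9553.
So the time for HCl is 0.764 × 0.9553 = 0.730 h.

0.730 h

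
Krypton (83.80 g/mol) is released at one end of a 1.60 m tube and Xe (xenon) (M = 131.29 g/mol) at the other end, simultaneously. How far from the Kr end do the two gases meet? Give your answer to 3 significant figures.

Graham's law gives d_Kr/d_Xe = rate_Kr/rate_Xe = √(M_Xe/M_Kr) = √(131.29/83.80) = 1.252.
With d_Kr + d_Xe = 1.60 m, d_Xe = 1.60/(1 + 1.252) = 0.7106 m.
d_Kr = 1.60 − 0.7106 = 0.889 m.

0.889 m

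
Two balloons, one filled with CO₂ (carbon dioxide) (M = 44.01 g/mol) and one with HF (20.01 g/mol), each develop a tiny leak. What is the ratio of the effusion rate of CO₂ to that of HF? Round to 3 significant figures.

Since effusion rate ∝ 1/√M, rate_CO₂/rate_HF = √(M_HF/M_CO₂) = √(20.01/44.01) = √0.4547 = 0.674.

0.674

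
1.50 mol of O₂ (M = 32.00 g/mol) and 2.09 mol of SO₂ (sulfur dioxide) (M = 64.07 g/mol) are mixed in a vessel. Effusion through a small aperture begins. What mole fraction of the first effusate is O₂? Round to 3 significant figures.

0.504

Effusion rate of each component ∝ n_i/√M_i (partial pressure × 1/√M).
Mole fraction of O₂ in the effusate = (n_O₂/√M_O₂) / (n_O₂/√M_O₂ + n_SO₂/√M_SO₂)
= (1.50/√32.00) / (1.50/√32.00 + 2.09/√64.07) = 0.2652/(0.2652 + 0.2611) = 0.504.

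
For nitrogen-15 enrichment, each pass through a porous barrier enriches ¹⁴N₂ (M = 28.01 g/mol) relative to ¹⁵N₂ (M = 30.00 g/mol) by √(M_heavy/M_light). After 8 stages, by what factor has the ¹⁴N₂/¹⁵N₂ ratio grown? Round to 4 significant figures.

1.316

The single-stage factor is √(M_heavy/M_light), so 8 stages give [√(30.00/28.01)]^8 = (30.00/28.01)^(8/2).
= 1.07105^4 = 1.316.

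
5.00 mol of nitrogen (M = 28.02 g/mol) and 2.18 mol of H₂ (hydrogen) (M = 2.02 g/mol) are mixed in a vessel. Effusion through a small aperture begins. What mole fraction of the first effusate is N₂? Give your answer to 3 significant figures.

Each component's effusion rate ∝ (its partial pressure)·(1/√M) ∝ n_i/√M_i.
Mole fraction of N₂ in the effusate = (n_N₂/√M_N₂) / (n_N₂/√M_N₂ + n_H₂/√M_H₂)
= (5.00/√28.02) / (5.00/√28.02 + 2.18/√2.02) = 0.9446/(0.9446 + 1.534) = 0.381.

0.381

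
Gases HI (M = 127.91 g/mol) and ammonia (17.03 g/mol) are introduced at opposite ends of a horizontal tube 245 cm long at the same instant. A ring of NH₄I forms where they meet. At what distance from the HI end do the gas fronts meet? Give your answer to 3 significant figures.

Distances travelled in equal time are proportional to diffusion rates, so d_HI/d_NH₃ = √(M_NH₃/M_HI) = √(17.03/127.91) = 0.3649.
With d_HI + d_NH₃ = 245 cm, d_NH₃ = 245/(1 + 0.3649) = 179.5 cm.
d_HI = 245 − 179.5 = 65.5 cm.

65.5 cm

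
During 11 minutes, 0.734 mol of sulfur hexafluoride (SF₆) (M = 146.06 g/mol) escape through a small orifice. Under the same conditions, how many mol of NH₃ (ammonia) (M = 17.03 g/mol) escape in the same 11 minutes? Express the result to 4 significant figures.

By Graham's law, rate_NH₃/rate_SF₆ = √(M_SF₆/M_NH₃) = √(146.06/17.03) = √8.577 = 2.929.
So the amount for NH₃ is 0.734 × 2.929 = 2.150 mol.

2.150 mol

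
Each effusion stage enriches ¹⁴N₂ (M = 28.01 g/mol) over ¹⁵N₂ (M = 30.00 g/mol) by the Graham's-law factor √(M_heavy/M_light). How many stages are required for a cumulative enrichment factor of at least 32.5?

102

Per stage α = (30.00/28.01)^(1/2) = 1.07105^0.5, giving ln α = 0.03432.
Need α^N ≥ 32.5 ⇒ N ≥ ln(32.5) / ln α = 3.481 / 0.03432 = 101.44.
Rounding up, N = 102 stages.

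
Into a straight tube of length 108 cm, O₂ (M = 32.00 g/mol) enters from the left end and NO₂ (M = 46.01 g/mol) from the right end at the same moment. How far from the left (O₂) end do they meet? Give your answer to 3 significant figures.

58.9 cm

The fronts meet when d_O₂ + d_NO₂ = L with d_O₂/d_NO₂ = √(M_NO₂/M_O₂) (Graham's law). Here √(M_NO₂/M_O₂) = √(46.01/32.00) = 1.199.
With d_O₂ + d_NO₂ = 108 cm, d_NO₂ = 108/(1 + 1.199) = 49.11 cm.
d_O₂ = 108 − 49.11 = 58.9 cm.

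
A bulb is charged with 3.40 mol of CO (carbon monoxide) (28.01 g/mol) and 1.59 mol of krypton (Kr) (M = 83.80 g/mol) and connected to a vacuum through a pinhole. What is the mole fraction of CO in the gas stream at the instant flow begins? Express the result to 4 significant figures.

The effusion rate of species i is ∝ p_i/√M_i ∝ n_i/√M_i.
So x_CO in the escaping gas = (n_CO/√M_CO) / Σ(n_i/√M_i)
= (3.40/√28.01) / (3.40/√28.01 + 1.59/√83.80) = 0.6424/(0.6424 + 0.1737) = 0.7872.

0.7872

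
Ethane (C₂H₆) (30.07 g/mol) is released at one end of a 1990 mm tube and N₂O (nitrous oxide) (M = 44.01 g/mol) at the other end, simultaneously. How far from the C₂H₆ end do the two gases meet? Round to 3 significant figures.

In equal time, each gas travels a distance ∝ its rate ∝ 1/√M, so d_C₂H₆/d_N₂O = √(M_N₂O/M_C₂H₆) = √(44.01/30.07) = 1.210.
With d_C₂H₆ + d_N₂O = 1990 mm, d_N₂O = 1990/(1 + 1.210) = 900.5 mm.
d_C₂H₆ = 1990 − 900.5 = 1090 mm.

1090 mm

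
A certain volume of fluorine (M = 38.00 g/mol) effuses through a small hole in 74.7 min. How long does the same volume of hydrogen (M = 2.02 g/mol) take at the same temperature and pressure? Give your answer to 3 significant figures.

17.2 min

By Graham's law, t_H₂/t_F₂ = √(M_H₂/M_F₂) = √(2.02/38.00) = √0.05316 = 0.2306.
So the time for H₂ is 74.7 × 0.2306 = 17.2 min.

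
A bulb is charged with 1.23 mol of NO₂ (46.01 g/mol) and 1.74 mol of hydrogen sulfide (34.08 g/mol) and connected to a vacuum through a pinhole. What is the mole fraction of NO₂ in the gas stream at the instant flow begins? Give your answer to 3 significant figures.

0.378

Rate_i ∝ x_i/√M_i (Graham's law weighted by mole fraction), so the effusate composition follows n_i/√M_i.
So x_NO₂ in the escaping gas = (n_NO₂/√M_NO₂) / Σ(n_i/√M_i)
= (1.23/√46.01) / (1.23/√46.01 + 1.74/√34.08) = 0.1813/(0.1813 + 0.2981) = 0.378.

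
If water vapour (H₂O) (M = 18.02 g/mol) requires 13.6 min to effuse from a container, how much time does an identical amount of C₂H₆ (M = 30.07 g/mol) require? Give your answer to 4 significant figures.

17.57 min

Using Graham's law: t_C₂H₆/t_H₂O = √(M_C₂H₆/M_H₂O) = √(30.07/18.02) = √1.669 = 1.292.
So the time for C₂H₆ is 13.6 × 1.292 = 17.57 min.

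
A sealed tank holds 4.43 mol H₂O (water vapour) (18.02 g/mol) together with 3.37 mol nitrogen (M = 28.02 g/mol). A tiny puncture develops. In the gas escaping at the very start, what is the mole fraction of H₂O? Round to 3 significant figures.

Each component's effusion rate ∝ (its partial pressure)·(1/√M) ∝ n_i/√M_i.
Mole fraction of H₂O in the effusate = (n_H₂O/√M_H₂O) / (n_H₂O/√M_H₂O + n_N₂/√M_N₂)
= (4.43/√18.02) / (4.43/√18.02 + 3.37/√28.02) = 1.044/(1.044 + 0.6366) = 0.621.

0.621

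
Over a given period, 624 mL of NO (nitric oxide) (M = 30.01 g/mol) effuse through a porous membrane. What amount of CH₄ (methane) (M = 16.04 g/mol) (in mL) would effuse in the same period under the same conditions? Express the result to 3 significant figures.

854 mL

Using Graham's law: rate_CH₄/rate_NO = √(M_NO/M_CH₄) = √(30.01/16.04) = √1.871 = 1.368.
So the volume for CH₄ is 624 × 1.368 = 854 mL.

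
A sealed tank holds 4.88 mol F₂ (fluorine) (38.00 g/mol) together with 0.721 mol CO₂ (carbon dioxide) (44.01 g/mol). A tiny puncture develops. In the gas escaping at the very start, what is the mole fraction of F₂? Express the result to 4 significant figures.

Rate_i ∝ x_i/√M_i (Graham's law weighted by mole fraction), so the effusate composition follows n_i/√M_i.
So x_F₂ in the escaping gas = (n_F₂/√M_F₂) / Σ(n_i/√M_i)
= (4.88/√38.00) / (4.88/√38.00 + 0.721/√44.01) = 0.7916/(0.7916 + 0.1087) = 0.8793.

0.8793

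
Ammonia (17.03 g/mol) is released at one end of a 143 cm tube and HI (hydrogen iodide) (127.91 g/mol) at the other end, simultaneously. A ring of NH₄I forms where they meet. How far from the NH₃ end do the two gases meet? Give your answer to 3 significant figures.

105 cm

Graham's law gives d_NH₃/d_HI = rate_NH₃/rate_HI = √(M_HI/M_NH₃) = √(127.91/17.03) = 2.741.
With d_NH₃ + d_HI = 143 cm, d_HI = 143/(1 + 2.741) = 38.23 cm.
d_NH₃ = 143 − 38.23 = 105 cm.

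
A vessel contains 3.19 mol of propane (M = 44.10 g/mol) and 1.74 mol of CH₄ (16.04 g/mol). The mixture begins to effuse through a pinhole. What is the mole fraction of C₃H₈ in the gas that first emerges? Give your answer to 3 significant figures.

0.525

Effusion rate of each component ∝ n_i/√M_i (partial pressure × 1/√M).
So x_C₃H₈ in the escaping gas = (n_C₃H₈/√M_C₃H₈) / Σ(n_i/√M_i)
= (3.19/√44.10) / (3.19/√44.10 + 1.74/√16.04) = 0.4804/(0.4804 + 0.4345) = 0.525.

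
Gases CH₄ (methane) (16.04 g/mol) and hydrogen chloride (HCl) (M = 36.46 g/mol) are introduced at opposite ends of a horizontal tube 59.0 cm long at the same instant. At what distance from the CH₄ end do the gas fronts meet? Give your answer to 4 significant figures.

In equal time, each gas travels a distance ∝ its rate ∝ 1/√M, so d_CH₄/d_HCl = √(M_HCl/M_CH₄) = √(36.46/16.04) = 1.508.
With d_CH₄ + d_HCl = 59.0 cm, d_HCl = 59.0/(1 + 1.508) = 23.53 cm.
d_CH₄ = 59.0 − 23.53 = 35.47 cm.

35.47 cm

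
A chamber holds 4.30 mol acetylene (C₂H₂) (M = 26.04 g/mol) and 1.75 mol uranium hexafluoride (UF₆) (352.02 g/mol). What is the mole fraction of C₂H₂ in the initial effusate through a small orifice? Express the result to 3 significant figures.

0.900

Each component's effusion rate ∝ (its partial pressure)·(1/√M) ∝ n_i/√M_i.
So x_C₂H₂ in the escaping gas = (n_C₂H₂/√M_C₂H₂) / Σ(n_i/√M_i)
= (4.30/√26.04) / (4.30/√26.04 + 1.75/√352.02) = 0.8427/(0.8427 + 0.09327) = 0.900.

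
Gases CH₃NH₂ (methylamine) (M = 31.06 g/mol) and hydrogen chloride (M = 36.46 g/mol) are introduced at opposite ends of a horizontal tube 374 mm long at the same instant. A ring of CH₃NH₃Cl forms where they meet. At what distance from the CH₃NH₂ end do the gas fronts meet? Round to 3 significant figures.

Distances travelled in equal time are proportional to diffusion rates, so d_CH₃NH₂/d_HCl = √(M_HCl/M_CH₃NH₂) = √(36.46/31.06) = 1.083.
With d_CH₃NH₂ + d_HCl = 374 mm, d_HCl = 374/(1 + 1.083) = 179.5 mm.
d_CH₃NH₂ = 374 − 179.5 = 194 mm.

194 mm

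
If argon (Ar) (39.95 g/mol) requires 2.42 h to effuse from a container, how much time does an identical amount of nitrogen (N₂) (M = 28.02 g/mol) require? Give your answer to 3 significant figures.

From Graham's law, t_N₂/t_Ar = √(M_N₂/M_Ar) = √(28.02/39.95) = √0.7014 = 0.8375.
So the time for N₂ is 2.42 × 0.8375 = 2.03 h.

2.03 h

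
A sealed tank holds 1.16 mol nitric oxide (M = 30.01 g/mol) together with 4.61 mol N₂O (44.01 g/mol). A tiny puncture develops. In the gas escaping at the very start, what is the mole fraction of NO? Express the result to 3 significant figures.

0.234

Rate_i ∝ x_i/√M_i (Graham's law weighted by mole fraction), so the effusate composition follows n_i/√M_i.
So x_NO in the escaping gas = (n_NO/√M_NO) / Σ(n_i/√M_i)
= (1.16/√30.01) / (1.16/√30.01 + 4.61/√44.01) = 0.2118/(0.2118 + 0.6949) = 0.234.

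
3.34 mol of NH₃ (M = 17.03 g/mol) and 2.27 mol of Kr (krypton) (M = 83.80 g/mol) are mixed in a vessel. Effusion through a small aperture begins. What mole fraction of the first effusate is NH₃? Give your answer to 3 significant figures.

0.765

The effusion rate of species i is ∝ p_i/√M_i ∝ n_i/√M_i.
x_NH₃(eff) = (n_NH₃/√M_NH₃) / (n_NH₃/√M_NH₃ + n_Kr/√M_Kr)
= (3.34/√17.03) / (3.34/√17.03 + 2.27/√83.80) = 0.8094/(0.8094 + 0.2480) = 0.765.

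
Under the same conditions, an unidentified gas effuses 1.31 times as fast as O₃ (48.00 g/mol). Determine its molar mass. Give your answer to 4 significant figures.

27.97 g/mol

From Graham's law, rate_X/rate_O₃ = √(M_O₃/M_X).
1.31 = √(48.00/M_X)
M_X = 48.00 / 1.31² = 48.00 / 1.716 = 27.97 g/mol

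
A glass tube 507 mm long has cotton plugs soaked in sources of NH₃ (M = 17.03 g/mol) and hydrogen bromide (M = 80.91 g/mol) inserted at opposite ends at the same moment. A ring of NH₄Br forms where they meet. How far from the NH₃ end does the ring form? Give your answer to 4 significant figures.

The fronts meet when d_NH₃ + d_HBr = L with d_NH₃/d_HBr = √(M_HBr/M_NH₃) (Graham's law). Here √(M_HBr/M_NH₃) = √(80.91/17.03) = 2.180.
With d_NH₃ + d_HBr = 507 mm, d_HBr = 507/(1 + 2.180) = 159.4 mm.
d_NH₃ = 507 − 159.4 = 347.6 mm.

347.6 mm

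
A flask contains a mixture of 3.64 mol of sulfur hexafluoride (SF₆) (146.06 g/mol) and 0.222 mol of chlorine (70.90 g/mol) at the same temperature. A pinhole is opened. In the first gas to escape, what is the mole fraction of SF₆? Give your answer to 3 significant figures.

0.920

Each component's effusion rate ∝ (its partial pressure)·(1/√M) ∝ n_i/√M_i.
x_SF₆(eff) = (n_SF₆/√M_SF₆) / (n_SF₆/√M_SF₆ + n_Cl₂/√M_Cl₂)
= (3.64/√146.06) / (3.64/√146.06 + 0.222/√70.90) = 0.3012/(0.3012 + 0.02637) = 0.920.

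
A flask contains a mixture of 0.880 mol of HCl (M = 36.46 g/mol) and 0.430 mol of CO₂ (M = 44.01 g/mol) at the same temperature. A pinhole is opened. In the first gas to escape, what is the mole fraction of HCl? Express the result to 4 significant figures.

The effusion rate of species i is ∝ p_i/√M_i ∝ n_i/√M_i.
So x_HCl in the escaping gas = (n_HCl/√M_HCl) / Σ(n_i/√M_i)
= (0.880/√36.46) / (0.880/√36.46 + 0.430/√44.01) = 0.1457/(0.1457 + 0.06482) = 0.6922.

0.6922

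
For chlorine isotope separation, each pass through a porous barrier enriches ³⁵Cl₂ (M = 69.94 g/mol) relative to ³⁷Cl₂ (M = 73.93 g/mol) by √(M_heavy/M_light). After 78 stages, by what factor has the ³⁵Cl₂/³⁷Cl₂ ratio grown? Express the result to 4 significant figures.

Overall factor = α^78 with α = √(73.93/69.94), i.e. (73.93/69.94)^(78/2).
= 1.05705^39 = 8.704.

8.704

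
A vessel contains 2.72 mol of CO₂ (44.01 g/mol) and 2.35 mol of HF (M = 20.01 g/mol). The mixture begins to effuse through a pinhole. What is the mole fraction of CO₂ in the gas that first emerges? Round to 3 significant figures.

0.438

Rate_i ∝ x_i/√M_i (Graham's law weighted by mole fraction), so the effusate composition follows n_i/√M_i.
Mole fraction of CO₂ in the effusate = (n_CO₂/√M_CO₂) / (n_CO₂/√M_CO₂ + n_HF/√M_HF)
= (2.72/√44.01) / (2.72/√44.01 + 2.35/√20.01) = 0.4100/(0.4100 + 0.5253) = 0.438.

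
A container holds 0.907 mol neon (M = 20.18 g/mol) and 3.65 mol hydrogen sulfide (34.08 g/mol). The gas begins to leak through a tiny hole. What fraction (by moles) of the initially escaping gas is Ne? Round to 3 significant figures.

0.244

Rate_i ∝ x_i/√M_i (Graham's law weighted by mole fraction), so the effusate composition follows n_i/√M_i.
Mole fraction of Ne in the effusate = (n_Ne/√M_Ne) / (n_Ne/√M_Ne + n_H₂S/√M_H₂S)
= (0.907/√20.18) / (0.907/√20.18 + 3.65/√34.08) = 0.2019/(0.2019 + 0.6252) = 0.244.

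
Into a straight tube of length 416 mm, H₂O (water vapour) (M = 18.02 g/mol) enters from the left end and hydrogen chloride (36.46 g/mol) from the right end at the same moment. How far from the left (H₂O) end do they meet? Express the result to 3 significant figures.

244 mm

Graham's law gives d_H₂O/d_HCl = rate_H₂O/rate_HCl = √(M_HCl/M_H₂O) = √(36.46/18.02) = 1.422.
With d_H₂O + d_HCl = 416 mm, d_HCl = 416/(1 + 1.422) = 171.7 mm.
d_H₂O = 416 − 171.7 = 244 mm.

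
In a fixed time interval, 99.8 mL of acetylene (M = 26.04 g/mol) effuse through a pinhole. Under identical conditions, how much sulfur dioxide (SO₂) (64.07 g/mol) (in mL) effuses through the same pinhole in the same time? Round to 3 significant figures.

Using Graham's law: rate_SO₂/rate_C₂H₂ = √(M_C₂H₂/M_SO₂) = √(26.04/64.07) = √0.4064 = 0.6375.
So the volume for SO₂ is 99.8 × 0.6375 = 63.6 mL.

63.6 mL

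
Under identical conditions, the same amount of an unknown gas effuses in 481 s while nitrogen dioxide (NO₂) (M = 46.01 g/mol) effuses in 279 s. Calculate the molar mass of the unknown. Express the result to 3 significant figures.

137 g/mol

Using Graham's law: t_X/t_NO₂ = √(M_X/M_NO₂).
481/279 = 1.724 = √(M_X/46.01)
M_X = 46.01 × 1.724² = 46.01 × 2.972 = 137 g/mol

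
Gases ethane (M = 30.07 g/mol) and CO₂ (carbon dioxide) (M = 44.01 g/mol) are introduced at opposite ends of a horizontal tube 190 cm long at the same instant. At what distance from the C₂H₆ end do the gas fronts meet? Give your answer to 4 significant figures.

In equal time, each gas travels a distance ∝ its rate ∝ 1/√M, so d_C₂H₆/d_CO₂ = √(M_CO₂/M_C₂H₆) = √(44.01/30.07) = 1.210.
With d_C₂H₆ + d_CO₂ = 190 cm, d_CO₂ = 190/(1 + 1.210) = 85.98 cm.
d_C₂H₆ = 190 − 85.98 = 104.0 cm.

104.0 cm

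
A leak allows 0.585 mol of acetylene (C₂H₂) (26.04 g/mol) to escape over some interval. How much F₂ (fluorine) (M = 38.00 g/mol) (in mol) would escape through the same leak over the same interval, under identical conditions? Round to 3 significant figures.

Since effusion rate ∝ 1/√M, rate_F₂/rate_C₂H₂ = √(M_C₂H₂/M_F₂) = √(26.04/38.00) = √0.6853 = 0.8278.
So the amount for F₂ is 0.585 × 0.8278 = 0.484 mol.

0.484 mol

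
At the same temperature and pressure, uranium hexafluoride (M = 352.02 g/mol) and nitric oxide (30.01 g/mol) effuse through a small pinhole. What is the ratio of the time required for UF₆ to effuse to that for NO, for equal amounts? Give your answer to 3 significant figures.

By Graham's law, t_UF₆/t_NO = √(M_UF₆/M_NO) = √(352.02/30.01) = √11.73 = 3.42.

3.42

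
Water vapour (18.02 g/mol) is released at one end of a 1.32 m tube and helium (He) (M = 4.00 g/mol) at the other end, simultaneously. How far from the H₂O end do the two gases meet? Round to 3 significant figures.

0.423 m

The fronts meet when d_H₂O + d_He = L with d_H₂O/d_He = √(M_He/M_H₂O) (Graham's law). Here √(M_He/M_H₂O) = √(4.00/18.02) = 0.4711.
With d_H₂O + d_He = 1.32 m, d_He = 1.32/(1 + 0.4711) = 0.8973 m.
d_H₂O = 1.32 − 0.8973 = 0.423 m.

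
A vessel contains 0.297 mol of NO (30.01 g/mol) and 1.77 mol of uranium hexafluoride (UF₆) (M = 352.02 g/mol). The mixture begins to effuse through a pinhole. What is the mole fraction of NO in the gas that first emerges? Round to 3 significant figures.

Effusion rate of each component ∝ n_i/√M_i (partial pressure × 1/√M).
x_NO(eff) = (n_NO/√M_NO) / (n_NO/√M_NO + n_UF₆/√M_UF₆)
= (0.297/√30.01) / (0.297/√30.01 + 1.77/√352.02) = 0.05422/(0.05422 + 0.09434) = 0.365.

0.365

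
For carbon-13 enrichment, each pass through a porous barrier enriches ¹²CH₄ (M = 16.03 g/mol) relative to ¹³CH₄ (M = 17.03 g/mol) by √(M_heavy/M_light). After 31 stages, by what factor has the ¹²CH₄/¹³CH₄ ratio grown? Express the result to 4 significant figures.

The single-stage factor is √(M_heavy/M_light), so 31 stages give [√(17.03/16.03)]^31 = (17.03/16.03)^(31/2).
= 1.06238^(31/2) = 2.555.

2.555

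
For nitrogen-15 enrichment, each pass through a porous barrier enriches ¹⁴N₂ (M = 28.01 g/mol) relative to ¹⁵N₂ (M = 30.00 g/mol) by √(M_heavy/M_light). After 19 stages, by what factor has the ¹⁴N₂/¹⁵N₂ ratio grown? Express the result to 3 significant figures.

1.92

Each stage multiplies the ratio by α = √(30.00/28.01), so after 19 stages the overall factor is α^19 = (30.00/28.01)^(19/2).
= 1.07105^(19/2) = 1.92.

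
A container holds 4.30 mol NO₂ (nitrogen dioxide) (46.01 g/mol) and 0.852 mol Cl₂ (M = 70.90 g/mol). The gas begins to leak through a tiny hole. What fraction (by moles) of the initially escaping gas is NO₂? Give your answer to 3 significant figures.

Effusion rate of each component ∝ n_i/√M_i (partial pressure × 1/√M).
x_NO₂(eff) = (n_NO₂/√M_NO₂) / (n_NO₂/√M_NO₂ + n_Cl₂/√M_Cl₂)
= (4.30/√46.01) / (4.30/√46.01 + 0.852/√70.90) = 0.6339/(0.6339 + 0.1012) = 0.862.

0.862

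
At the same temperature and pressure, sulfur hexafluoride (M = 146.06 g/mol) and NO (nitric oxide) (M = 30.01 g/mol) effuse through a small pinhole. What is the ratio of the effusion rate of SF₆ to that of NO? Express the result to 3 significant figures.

From Graham's law, rate_SF₆/rate_NO = √(M_NO/M_SF₆) = √(30.01/146.06) = √0.2055 = 0.453.

0.453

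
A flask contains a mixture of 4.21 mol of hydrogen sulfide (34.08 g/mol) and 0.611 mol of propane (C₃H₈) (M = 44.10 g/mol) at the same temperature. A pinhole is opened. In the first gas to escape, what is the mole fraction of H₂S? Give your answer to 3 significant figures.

0.887

The effusion rate of species i is ∝ p_i/√M_i ∝ n_i/√M_i.
Mole fraction of H₂S in the effusate = (n_H₂S/√M_H₂S) / (n_H₂S/√M_H₂S + n_C₃H₈/√M_C₃H₈)
= (4.21/√34.08) / (4.21/√34.08 + 0.611/√44.10) = 0.7212/(0.7212 + 0.09201) = 0.887.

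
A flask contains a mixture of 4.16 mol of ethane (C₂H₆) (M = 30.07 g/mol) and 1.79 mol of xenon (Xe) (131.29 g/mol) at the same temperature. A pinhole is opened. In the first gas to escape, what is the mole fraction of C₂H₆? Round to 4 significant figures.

Each component's effusion rate ∝ (its partial pressure)·(1/√M) ∝ n_i/√M_i.
Mole fraction of C₂H₆ in the effusate = (n_C₂H₆/√M_C₂H₆) / (n_C₂H₆/√M_C₂H₆ + n_Xe/√M_Xe)
= (4.16/√30.07) / (4.16/√30.07 + 1.79/√131.29) = 0.7586/(0.7586 + 0.1562) = 0.8292.

0.8292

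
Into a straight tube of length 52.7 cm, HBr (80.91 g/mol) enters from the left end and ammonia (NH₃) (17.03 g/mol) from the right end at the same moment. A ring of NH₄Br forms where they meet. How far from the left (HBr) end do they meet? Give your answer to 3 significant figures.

Distances travelled in equal time are proportional to diffusion rates, so d_HBr/d_NH₃ = √(M_NH₃/M_HBr) = √(17.03/80.91) = 0.4588.
With d_HBr + d_NH₃ = 52.7 cm, d_NH₃ = 52.7/(1 + 0.4588) = 36.13 cm.
d_HBr = 52.7 − 36.13 = 16.6 cm.

16.6 cm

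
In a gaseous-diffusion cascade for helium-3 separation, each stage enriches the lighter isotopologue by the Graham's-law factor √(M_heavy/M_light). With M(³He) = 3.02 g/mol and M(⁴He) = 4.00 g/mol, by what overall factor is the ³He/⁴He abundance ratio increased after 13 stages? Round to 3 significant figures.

6.21

The single-stage factor is √(M_heavy/M_light), so 13 stages give [√(4.00/3.02)]^13 = (4.00/3.02)^(13/2).
= 1.32450^(13/2) = 6.21.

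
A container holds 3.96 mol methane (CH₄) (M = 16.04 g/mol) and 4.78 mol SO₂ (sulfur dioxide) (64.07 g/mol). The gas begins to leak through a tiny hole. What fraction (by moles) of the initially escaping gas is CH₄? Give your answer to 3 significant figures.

Effusion rate of each component ∝ n_i/√M_i (partial pressure × 1/√M).
Mole fraction of CH₄ in the effusate = (n_CH₄/√M_CH₄) / (n_CH₄/√M_CH₄ + n_SO₂/√M_SO₂)
= (3.96/√16.04) / (3.96/√16.04 + 4.78/√64.07) = 0.9888/(0.9888 + 0.5972) = 0.623.

0.623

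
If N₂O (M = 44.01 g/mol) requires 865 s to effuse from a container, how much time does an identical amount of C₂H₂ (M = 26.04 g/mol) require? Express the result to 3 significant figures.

By Graham's law, t_C₂H₂/t_N₂O = √(M_C₂H₂/M_N₂O) = √(26.04/44.01) = √0.5917 = 0.7692.
So the time for C₂H₂ is 865 × 0.7692 = 665 s.

665 s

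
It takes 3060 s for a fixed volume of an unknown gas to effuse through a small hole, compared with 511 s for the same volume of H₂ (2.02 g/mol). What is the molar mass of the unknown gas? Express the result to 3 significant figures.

72.4 g/mol

Since effusion rate ∝ 1/√M, t_X/t_H₂ = √(M_X/M_H₂).
3060/511 = 5.988 = √(M_X/2.02)
M_X = 2.02 × 5.988² = 2.02 × 35.86 = 72.4 g/mol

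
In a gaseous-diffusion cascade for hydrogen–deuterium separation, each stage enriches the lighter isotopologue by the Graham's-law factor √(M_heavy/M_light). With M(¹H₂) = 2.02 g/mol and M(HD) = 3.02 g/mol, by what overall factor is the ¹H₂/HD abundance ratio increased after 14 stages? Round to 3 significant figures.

Overall factor = α^14 with α = √(3.02/2.02), i.e. (3.02/2.02)^(14/2).
= 1.49505^7 = 16.7.

16.7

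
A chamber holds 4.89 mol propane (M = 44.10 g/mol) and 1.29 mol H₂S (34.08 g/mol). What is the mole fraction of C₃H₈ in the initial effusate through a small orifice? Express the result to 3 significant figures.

Effusion rate of each component ∝ n_i/√M_i (partial pressure × 1/√M).
So x_C₃H₈ in the escaping gas = (n_C₃H₈/√M_C₃H₈) / Σ(n_i/√M_i)
= (4.89/√44.10) / (4.89/√44.10 + 1.29/√34.08) = 0.7364/(0.7364 + 0.2210) = 0.769.

0.769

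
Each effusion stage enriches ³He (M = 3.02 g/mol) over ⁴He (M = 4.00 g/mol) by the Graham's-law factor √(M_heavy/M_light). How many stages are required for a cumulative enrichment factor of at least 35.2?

Per stage α = (4.00/3.02)^(1/2) = 1.32450^0.5, giving ln α = 0.1405.
Need α^N ≥ 35.2 ⇒ N ≥ ln(35.2) / ln α = 3.561 / 0.1405 = 25.34.
Rounding up, N = 26 stages.

26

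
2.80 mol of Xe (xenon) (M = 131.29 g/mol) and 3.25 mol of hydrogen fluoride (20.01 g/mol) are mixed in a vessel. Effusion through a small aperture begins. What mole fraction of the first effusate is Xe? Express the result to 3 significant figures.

0.252

The effusion rate of species i is ∝ p_i/√M_i ∝ n_i/√M_i.
So x_Xe in the escaping gas = (n_Xe/√M_Xe) / Σ(n_i/√M_i)
= (2.80/√131.29) / (2.80/√131.29 + 3.25/√20.01) = 0.2444/(0.2444 + 0.7265) = 0.252.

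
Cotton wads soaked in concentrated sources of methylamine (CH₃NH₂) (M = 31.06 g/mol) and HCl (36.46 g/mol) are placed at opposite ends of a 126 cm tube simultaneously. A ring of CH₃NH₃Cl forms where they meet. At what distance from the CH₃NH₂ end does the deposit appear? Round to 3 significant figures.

Distances travelled in equal time are proportional to diffusion rates, so d_CH₃NH₂/d_HCl = √(M_HCl/M_CH₃NH₂) = √(36.46/31.06) = 1.083.
With d_CH₃NH₂ + d_HCl = 126 cm, d_HCl = 126/(1 + 1.083) = 60.48 cm.
d_CH₃NH₂ = 126 − 60.48 = 65.5 cm.

65.5 cm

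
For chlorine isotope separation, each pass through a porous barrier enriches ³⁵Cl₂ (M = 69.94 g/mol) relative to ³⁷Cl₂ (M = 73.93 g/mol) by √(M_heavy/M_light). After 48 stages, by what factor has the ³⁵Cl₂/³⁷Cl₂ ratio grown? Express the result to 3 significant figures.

Overall factor = α^48 with α = √(73.93/69.94), i.e. (73.93/69.94)^(48/2).
= 1.05705^24 = 3.79.

3.79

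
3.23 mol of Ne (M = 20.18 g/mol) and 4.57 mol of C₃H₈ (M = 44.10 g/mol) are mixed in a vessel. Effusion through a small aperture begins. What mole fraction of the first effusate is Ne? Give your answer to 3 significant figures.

Effusion rate of each component ∝ n_i/√M_i (partial pressure × 1/√M).
So x_Ne in the escaping gas = (n_Ne/√M_Ne) / Σ(n_i/√M_i)
= (3.23/√20.18) / (3.23/√20.18 + 4.57/√44.10) = 0.7190/(0.7190 + 0.6882) = 0.511.

0.511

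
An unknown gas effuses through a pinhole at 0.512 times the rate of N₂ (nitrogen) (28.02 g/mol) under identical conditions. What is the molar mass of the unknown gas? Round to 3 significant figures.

From Graham's law, rate_X/rate_N₂ = √(M_N₂/M_X).
0.512 = √(28.02/M_X)
M_X = 28.02 / 0.512² = 28.02 / 0.2621 = 107 g/mol

107 g/mol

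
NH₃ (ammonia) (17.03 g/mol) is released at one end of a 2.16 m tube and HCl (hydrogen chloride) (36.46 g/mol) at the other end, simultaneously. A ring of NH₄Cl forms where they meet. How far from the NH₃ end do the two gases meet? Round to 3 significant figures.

In equal time, each gas travels a distance ∝ its rate ∝ 1/√M, so d_NH₃/d_HCl = √(M_HCl/M_NH₃) = √(36.46/17.03) = 1.463.
With d_NH₃ + d_HCl = 2.16 m, d_HCl = 2.16/(1 + 1.463) = 0.8769 m.
d_NH₃ = 2.16 − 0.8769 = 1.28 m.

1.28 m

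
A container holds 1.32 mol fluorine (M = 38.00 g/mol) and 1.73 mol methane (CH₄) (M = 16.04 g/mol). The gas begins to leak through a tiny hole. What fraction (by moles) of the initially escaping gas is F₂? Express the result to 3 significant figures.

Effusion rate of each component ∝ n_i/√M_i (partial pressure × 1/√M).
Mole fraction of F₂ in the effusate = (n_F₂/√M_F₂) / (n_F₂/√M_F₂ + n_CH₄/√M_CH₄)
= (1.32/√38.00) / (1.32/√38.00 + 1.73/√16.04) = 0.2141/(0.2141 + 0.4320) = 0.331.

0.331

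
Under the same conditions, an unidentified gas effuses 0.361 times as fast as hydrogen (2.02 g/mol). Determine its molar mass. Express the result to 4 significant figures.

15.50 g/mol

By Graham's law, rate_X/rate_H₂ = √(M_H₂/M_X).
0.361 = √(2.02/M_X)
M_X = 2.02 / 0.361² = 2.02 / 0.1303 = 15.50 g/mol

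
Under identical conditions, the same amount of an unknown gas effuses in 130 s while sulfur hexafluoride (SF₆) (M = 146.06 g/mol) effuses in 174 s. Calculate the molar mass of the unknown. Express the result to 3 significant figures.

81.5 g/mol

Using Graham's law: t_X/t_SF₆ = √(M_X/M_SF₆).
130/174 = 0.7471 = √(M_X/146.06)
M_X = 146.06 × 0.7471² = 146.06 × 0.5582 = 81.5 g/mol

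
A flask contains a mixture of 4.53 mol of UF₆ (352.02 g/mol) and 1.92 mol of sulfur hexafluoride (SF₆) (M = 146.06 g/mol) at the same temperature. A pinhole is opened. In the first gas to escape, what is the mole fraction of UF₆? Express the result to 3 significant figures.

0.603

Each component's effusion rate ∝ (its partial pressure)·(1/√M) ∝ n_i/√M_i.
x_UF₆(eff) = (n_UF₆/√M_UF₆) / (n_UF₆/√M_UF₆ + n_SF₆/√M_SF₆)
= (4.53/√352.02) / (4.53/√352.02 + 1.92/√146.06) = 0.2414/(0.2414 + 0.1589) = 0.603.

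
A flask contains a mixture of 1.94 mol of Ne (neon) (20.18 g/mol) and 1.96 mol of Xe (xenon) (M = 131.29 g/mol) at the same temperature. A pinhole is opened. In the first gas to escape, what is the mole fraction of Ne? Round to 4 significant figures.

Each component's effusion rate ∝ (its partial pressure)·(1/√M) ∝ n_i/√M_i.
Mole fraction of Ne in the effusate = (n_Ne/√M_Ne) / (n_Ne/√M_Ne + n_Xe/√M_Xe)
= (1.94/√20.18) / (1.94/√20.18 + 1.96/√131.29) = 0.4319/(0.4319 + 0.1711) = 0.7163.

0.7163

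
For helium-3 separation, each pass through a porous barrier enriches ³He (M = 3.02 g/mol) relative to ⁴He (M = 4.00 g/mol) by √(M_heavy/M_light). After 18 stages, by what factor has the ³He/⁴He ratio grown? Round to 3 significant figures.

After 18 stages the ratio has grown by (√(4.00/3.02))^18 = (4.00/3.02)^(18/2).
= 1.32450^9 = 12.5.

12.5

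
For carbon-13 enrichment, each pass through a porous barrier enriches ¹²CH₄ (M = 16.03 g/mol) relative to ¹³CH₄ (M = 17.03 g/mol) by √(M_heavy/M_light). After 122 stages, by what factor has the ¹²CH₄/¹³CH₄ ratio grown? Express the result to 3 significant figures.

40.1

After 122 stages the ratio has grown by (√(17.03/16.03))^122 = (17.03/16.03)^(122/2).
= 1.06238^61 = 40.1.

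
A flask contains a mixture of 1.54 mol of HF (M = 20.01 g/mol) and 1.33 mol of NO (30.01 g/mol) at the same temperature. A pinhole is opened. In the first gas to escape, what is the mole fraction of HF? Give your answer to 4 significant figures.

Effusion rate of each component ∝ n_i/√M_i (partial pressure × 1/√M).
So x_HF in the escaping gas = (n_HF/√M_HF) / Σ(n_i/√M_i)
= (1.54/√20.01) / (1.54/√20.01 + 1.33/√30.01) = 0.3443/(0.3443 + 0.2428) = 0.5864.

0.5864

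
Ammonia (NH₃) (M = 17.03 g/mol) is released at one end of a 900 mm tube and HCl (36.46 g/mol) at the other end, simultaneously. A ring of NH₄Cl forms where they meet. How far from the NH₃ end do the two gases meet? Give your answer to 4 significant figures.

Graham's law gives d_NH₃/d_HCl = rate_NH₃/rate_HCl = √(M_HCl/M_NH₃) = √(36.46/17.03) = 1.463.
With d_NH₃ + d_HCl = 900 mm, d_HCl = 900/(1 + 1.463) = 365.4 mm.
d_NH₃ = 900 − 365.4 = 534.6 mm.

534.6 mm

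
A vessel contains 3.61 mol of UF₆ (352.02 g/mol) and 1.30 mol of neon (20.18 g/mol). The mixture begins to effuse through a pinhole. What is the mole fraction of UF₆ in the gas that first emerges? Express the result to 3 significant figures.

0.399

The effusion rate of species i is ∝ p_i/√M_i ∝ n_i/√M_i.
So x_UF₆ in the escaping gas = (n_UF₆/√M_UF₆) / Σ(n_i/√M_i)
= (3.61/√352.02) / (3.61/√352.02 + 1.30/√20.18) = 0.1924/(0.1924 + 0.2894) = 0.399.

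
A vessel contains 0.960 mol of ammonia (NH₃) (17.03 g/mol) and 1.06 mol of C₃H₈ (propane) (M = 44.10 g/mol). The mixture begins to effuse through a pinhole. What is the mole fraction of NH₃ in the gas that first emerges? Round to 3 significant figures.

Rate_i ∝ x_i/√M_i (Graham's law weighted by mole fraction), so the effusate composition follows n_i/√M_i.
Mole fraction of NH₃ in the effusate = (n_NH₃/√M_NH₃) / (n_NH₃/√M_NH₃ + n_C₃H₈/√M_C₃H₈)
= (0.960/√17.03) / (0.960/√17.03 + 1.06/√44.10) = 0.2326/(0.2326 + 0.1596) = 0.593.

0.593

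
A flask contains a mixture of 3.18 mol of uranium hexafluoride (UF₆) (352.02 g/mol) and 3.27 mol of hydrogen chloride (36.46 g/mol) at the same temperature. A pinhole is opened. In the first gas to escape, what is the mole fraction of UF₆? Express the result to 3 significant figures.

0.238

Effusion rate of each component ∝ n_i/√M_i (partial pressure × 1/√M).
x_UF₆(eff) = (n_UF₆/√M_UF₆) / (n_UF₆/√M_UF₆ + n_HCl/√M_HCl)
= (3.18/√352.02) / (3.18/√352.02 + 3.27/√36.46) = 0.1695/(0.1695 + 0.5416) = 0.238.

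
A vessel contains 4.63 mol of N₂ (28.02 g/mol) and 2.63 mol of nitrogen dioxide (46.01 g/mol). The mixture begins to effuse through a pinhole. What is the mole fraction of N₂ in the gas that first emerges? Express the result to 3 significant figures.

Rate_i ∝ x_i/√M_i (Graham's law weighted by mole fraction), so the effusate composition follows n_i/√M_i.
x_N₂(eff) = (n_N₂/√M_N₂) / (n_N₂/√M_N₂ + n_NO₂/√M_NO₂)
= (4.63/√28.02) / (4.63/√28.02 + 2.63/√46.01) = 0.8747/(0.8747 + 0.3877) = 0.693.

0.693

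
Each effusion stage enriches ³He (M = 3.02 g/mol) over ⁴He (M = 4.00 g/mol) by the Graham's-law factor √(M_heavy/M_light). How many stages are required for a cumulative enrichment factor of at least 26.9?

Per stage α = (4.00/3.02)^(1/2) = 1.32450^0.5, giving ln α = 0.1405.
Need α^N ≥ 26.9 ⇒ N ≥ ln(26.9) / ln α = 3.292 / 0.1405 = 23.43.
So at least 24 stages are needed.

24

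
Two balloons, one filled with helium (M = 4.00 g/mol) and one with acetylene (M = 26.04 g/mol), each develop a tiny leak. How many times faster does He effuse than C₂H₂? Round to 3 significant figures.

From Graham's law, rate_He/rate_C₂H₂ = √(M_C₂H₂/M_He) = √(26.04/4.00) = √6.510 = 2.55.

2.55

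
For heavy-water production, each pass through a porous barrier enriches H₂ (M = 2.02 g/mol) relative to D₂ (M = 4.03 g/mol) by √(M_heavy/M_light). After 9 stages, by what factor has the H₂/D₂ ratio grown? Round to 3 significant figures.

22.4

Overall factor = α^9 with α = √(4.03/2.02), i.e. (4.03/2.02)^(9/2).
= 1.99505^(9/2) = 22.4.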